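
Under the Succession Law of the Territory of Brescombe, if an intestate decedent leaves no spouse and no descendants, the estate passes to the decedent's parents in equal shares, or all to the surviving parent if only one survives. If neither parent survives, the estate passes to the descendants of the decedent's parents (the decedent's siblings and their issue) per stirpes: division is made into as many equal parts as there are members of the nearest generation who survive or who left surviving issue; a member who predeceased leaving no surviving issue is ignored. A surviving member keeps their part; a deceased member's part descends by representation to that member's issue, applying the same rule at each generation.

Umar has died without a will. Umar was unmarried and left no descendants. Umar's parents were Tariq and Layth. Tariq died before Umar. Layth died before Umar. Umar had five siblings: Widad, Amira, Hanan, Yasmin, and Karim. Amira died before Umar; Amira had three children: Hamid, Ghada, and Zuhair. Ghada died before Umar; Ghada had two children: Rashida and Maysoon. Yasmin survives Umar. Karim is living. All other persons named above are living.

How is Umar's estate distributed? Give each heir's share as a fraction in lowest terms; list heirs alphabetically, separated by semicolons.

Hamid 1/15; Hanan 1/5; Karim 1/5; Maysoon 1/30; Rashida 1/30; Widad 1/5; Yasmin 1/5; Zuhair 1/15

Neither parent survives and there are no descendants, so the estate passes to Umar's siblings and their issue per stirpes.
The estate is divided into 5 equal shares of 1/5 among Widad, Amira, Hanan, Yasmin, Karim.
Widad is living and takes 1/5.
Amira predeceased; the 1/5 allotted to Amira's branch passes to Amira's issue by representation.
The 1/5 is divided into 3 equal shares of 1/15 among Hamid, Ghada, Zuhair.
Hamid is living and takes 1/15.
Ghada predeceased; the 1/15 allotted to Ghada's branch passes to Ghada's issue by representation.
The 1/15 is divided into 2 equal shares of 1/30 among Rashida, Maysoon.
Rashida is living and takes 1/30.
Maysoon is living and takes 1/30.
Zuhair is living and takes 1/15.
Hanan is living and takes 1/5.
Yasmin is living and takes 1/5.
Karim is living and takes 1/5.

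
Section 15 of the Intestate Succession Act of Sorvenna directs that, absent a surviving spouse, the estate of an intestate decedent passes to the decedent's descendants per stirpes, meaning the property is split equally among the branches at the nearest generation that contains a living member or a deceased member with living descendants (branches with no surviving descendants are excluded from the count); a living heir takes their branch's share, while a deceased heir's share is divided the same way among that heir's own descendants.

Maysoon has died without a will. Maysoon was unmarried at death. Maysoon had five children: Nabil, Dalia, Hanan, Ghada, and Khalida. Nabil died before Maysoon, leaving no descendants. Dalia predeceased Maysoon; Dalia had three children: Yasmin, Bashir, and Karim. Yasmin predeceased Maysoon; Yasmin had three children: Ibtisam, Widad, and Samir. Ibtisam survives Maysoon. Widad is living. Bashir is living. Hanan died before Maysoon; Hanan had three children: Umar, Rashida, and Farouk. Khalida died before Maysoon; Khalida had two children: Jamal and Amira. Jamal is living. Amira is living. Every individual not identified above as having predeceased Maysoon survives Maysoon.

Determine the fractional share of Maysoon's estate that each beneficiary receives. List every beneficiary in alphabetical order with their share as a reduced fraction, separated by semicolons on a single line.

There is no surviving spouse, so the entire estate passes to Maysoon's descendants per stirpes.
Nabil left no surviving issue, so that branch lapses and is disregarded.
The estate is divided into 4 equal shares of 1/4 among Dalia, Hanan, Ghada, Khalida.
Dalia predeceased; the 1/4 allotted to Dalia's branch passes to Dalia's issue by representation.
The 1/4 is divided into 3 equal shares of 1/12 among Yasmin, Bashir, Karim.
Yasmin predeceased; the 1/12 allotted to Yasmin's branch passes to Yasmin's issue by representation.
The 1/12 is divided into 3 equal shares of 1/36 among Ibtisam, Widad, Samir.
Ibtisam is living and takes 1/36.
Widad is living and takes 1/36.
Samir is living and takes 1/36.
Bashir is living and takes 1/12.
Karim is living and takes 1/12.
Hanan predeceased; the 1/4 allotted to Hanan's branch passes to Hanan's issue by representation.
The 1/4 is divided into 3 equal shares of 1/12 among Umar, Rashida, Farouk.
Umar is living and takes 1/12.
Rashida is living and takes 1/12.
Farouk is living and takes 1/12.
Ghada is living and takes 1/4.
Khalida predeceased; the 1/4 allotted to Khalida's branch passes to Khalida's issue by representation.
The 1/4 is divided into 2 equal shares of 1/8 among Jamal, Amira.
Jamal is living and takes 1/8.
Amira is living and takes 1/8.

Amira 1/8; Bashir 1/12; Farouk 1/12; Ghada 1/4; Ibtisam 1/36; Jamal 1/8; Karim 1/12; Rashida 1/12; Samir 1/36; Umar 1/12; Widad 1/36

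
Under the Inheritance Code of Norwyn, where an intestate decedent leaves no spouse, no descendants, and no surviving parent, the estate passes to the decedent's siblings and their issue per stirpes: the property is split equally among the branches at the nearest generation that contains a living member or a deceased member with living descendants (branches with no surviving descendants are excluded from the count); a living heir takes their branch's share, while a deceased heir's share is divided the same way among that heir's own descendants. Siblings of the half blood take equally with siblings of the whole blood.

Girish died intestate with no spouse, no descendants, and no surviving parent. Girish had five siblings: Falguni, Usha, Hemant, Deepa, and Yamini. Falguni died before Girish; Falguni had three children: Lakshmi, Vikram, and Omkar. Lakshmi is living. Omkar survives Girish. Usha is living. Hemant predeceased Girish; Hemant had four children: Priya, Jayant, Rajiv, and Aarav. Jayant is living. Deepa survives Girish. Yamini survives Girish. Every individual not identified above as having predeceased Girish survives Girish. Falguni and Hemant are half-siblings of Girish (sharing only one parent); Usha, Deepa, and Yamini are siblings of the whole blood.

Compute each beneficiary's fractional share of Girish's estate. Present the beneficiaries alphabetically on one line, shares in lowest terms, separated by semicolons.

Aarav 1/20; Deepa 1/5; Jayant 1/20; Lakshmi 1/15; Omkar 1/15; Priya 1/20; Rajiv 1/20; Usha 1/5; Vikram 1/15; Yamini 1/5

No spouse, descendants, or parent survives, so the estate passes to Girish's siblings per stirpes.
Half-blood and whole-blood siblings take equally under the stated rule.
The estate is divided into 5 equal shares of 1/5 among Falguni, Usha, Hemant, Deepa, Yamini.
Falguni predeceased; the 1/5 allotted to Falguni's branch passes to Falguni's issue by representation.
The 1/5 is divided into 3 equal shares of 1/15 among Lakshmi, Vikram, Omkar.
Lakshmi is living and takes 1/15.
Vikram is living and takes 1/15.
Omkar is living and takes 1/15.
Usha is living and takes 1/5.
Hemant predeceased; the 1/5 allotted to Hemant's branch passes to Hemant's issue by representation.
The 1/5 is divided into 4 equal shares of 1/20 among Priya, Jayant, Rajiv, Aarav.
Priya is living and takes 1/20.
Jayant is living and takes 1/20.
Rajiv is living and takes 1/20.
Aarav is living and takes 1/20.
Deepa is living and takes 1/5.
Yamini is living and takes 1/5.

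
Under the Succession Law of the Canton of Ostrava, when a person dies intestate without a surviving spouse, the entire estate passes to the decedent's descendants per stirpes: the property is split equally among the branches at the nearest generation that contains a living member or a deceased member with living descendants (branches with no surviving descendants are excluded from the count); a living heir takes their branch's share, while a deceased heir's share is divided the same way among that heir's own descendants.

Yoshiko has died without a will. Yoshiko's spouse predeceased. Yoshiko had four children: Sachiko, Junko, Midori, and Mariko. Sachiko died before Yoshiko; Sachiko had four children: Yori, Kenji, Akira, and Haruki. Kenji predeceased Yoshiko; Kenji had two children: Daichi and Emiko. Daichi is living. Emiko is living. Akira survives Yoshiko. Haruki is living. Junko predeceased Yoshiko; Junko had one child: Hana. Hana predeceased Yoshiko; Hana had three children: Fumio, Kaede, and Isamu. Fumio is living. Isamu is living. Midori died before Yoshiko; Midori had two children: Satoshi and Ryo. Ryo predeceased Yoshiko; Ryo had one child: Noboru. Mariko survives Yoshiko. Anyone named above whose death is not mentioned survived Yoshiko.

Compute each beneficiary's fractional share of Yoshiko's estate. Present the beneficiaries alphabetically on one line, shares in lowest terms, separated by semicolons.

There is no surviving spouse, so the entire estate passes to Yoshiko's descendants per stirpes.
The estate is divided into 4 equal shares of 1/4 among Sachiko, Junko, Midori, Mariko.
Sachiko predeceased; the 1/4 allotted to Sachiko's branch passes to Sachiko's issue by representation.
The 1/4 is divided into 4 equal shares of 1/16 among Yori, Kenji, Akira, Haruki.
Yori is living and takes 1/16.
Kenji predeceased; the 1/16 allotted to Kenji's branch passes to Kenji's issue by representation.
The 1/16 is divided into 2 equal shares of 1/32 among Daichi, Emiko.
Daichi is living and takes 1/32.
Emiko is living and takes 1/32.
Akira is living and takes 1/16.
Haruki is living and takes 1/16.
Junko predeceased; the 1/4 allotted to Junko's branch passes to Junko's issue by representation.
Hana's line is the sole branch at this level, so the full 1/4 passes to Hana's issue by representation.
The 1/4 is divided into 3 equal shares of 1/12 among Fumio, Kaede, Isamu.
Fumio is living and takes 1/12.
Kaede is living and takes 1/12.
Isamu is living and takes 1/12.
Midori predeceased; the 1/4 allotted to Midori's branch passes to Midori's issue by representation.
The 1/4 is divided into 2 equal shares of 1/8 among Satoshi, Ryo.
Satoshi is living and takes 1/8.
Ryo predeceased; the 1/8 allotted to Ryo's branch passes to Ryo's issue by representation.
Noboru is the sole taker at this level and receives the full 1/8.
Mariko is living and takes 1/4.

Akira 1/16; Daichi 1/32; Emiko 1/32; Fumio 1/12; Haruki 1/16; Isamu 1/12; Kaede 1/12; Mariko 1/4; Noboru 1/8; Satoshi 1/8; Yori 1/16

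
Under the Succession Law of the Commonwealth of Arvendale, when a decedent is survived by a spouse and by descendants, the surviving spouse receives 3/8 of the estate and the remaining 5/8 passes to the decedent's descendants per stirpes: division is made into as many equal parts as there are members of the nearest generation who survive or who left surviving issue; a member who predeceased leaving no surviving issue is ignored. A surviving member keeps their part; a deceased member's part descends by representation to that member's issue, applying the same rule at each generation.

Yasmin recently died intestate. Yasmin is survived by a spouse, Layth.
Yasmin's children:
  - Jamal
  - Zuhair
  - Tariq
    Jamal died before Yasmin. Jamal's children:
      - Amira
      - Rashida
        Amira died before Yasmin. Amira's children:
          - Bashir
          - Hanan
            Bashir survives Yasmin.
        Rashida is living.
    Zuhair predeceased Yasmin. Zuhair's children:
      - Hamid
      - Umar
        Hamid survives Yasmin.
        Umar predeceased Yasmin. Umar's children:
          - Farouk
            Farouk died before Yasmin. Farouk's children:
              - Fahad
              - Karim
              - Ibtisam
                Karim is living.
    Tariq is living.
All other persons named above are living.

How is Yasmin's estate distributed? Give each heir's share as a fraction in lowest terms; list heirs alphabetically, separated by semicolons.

Bashir 5/96; Fahad 5/144; Hamid 5/48; Hanan 5/96; Ibtisam 5/144; Karim 5/144; Layth 3/8; Rashida 5/48; Tariq 5/24

Layth, as surviving spouse, takes 3/8.
The remaining 5/8 passes to Yasmin's descendants per stirpes.
The 5/8 is divided into 3 equal shares of 5/24 among Jamal, Zuhair, Tariq.
Jamal predeceased; the 5/24 allotted to Jamal's branch passes to Jamal's issue by representation.
The 5/24 is divided into 2 equal shares of 5/48 among Amira, Rashida.
Amira predeceased; the 5/48 allotted to Amira's branch passes to Amira's issue by representation.
The 5/48 is divided into 2 equal shares of 5/96 among Bashir, Hanan.
Bashir is living and takes 5/96.
Hanan is living and takes 5/96.
Rashida is living and takes 5/48.
Zuhair predeceased; the 5/24 allotted to Zuhair's branch passes to Zuhair's issue by representation.
The 5/24 is divided into 2 equal shares of 5/48 among Hamid, Umar.
Hamid is living and takes 5/48.
Umar predeceased; the 5/48 allotted to Umar's branch passes to Umar's issue by representation.
Farouk's line is the sole branch at this level, so the full 5/48 passes to Farouk's issue by representation.
The 5/48 is divided into 3 equal shares of 5/144 among Fahad, Karim, Ibtisam.
Fahad is living and takes 5/144.
Karim is living and takes 5/144.
Ibtisam is living and takes 5/144.
Tariq is living and takes 5/24.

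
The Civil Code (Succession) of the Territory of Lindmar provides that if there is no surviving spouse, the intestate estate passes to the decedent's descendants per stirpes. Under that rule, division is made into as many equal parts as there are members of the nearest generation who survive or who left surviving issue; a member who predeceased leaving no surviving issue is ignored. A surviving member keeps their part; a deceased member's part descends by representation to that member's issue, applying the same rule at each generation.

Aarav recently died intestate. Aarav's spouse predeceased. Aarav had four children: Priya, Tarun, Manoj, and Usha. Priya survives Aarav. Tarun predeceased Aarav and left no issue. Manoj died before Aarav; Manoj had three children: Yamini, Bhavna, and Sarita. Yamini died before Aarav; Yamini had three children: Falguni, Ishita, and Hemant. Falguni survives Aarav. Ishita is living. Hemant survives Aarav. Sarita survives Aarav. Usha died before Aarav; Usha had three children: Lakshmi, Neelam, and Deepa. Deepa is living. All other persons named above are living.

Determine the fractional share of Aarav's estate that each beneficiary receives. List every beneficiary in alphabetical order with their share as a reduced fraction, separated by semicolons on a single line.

Bhavna 1/9; Deepa 1/9; Falguni 1/27; Hemant 1/27; Ishita 1/27; Lakshmi 1/9; Neelam 1/9; Priya 1/3; Sarita 1/9

There is no surviving spouse, so the entire estate passes to Aarav's descendants per stirpes.
Tarun left no surviving issue, so that branch lapses and is disregarded.
The estate is divided into 3 equal shares of 1/3 among Priya, Manoj, Usha.
Priya is living and takes 1/3.
Manoj predeceased; the 1/3 allotted to Manoj's branch passes to Manoj's issue by representation.
The 1/3 is divided into 3 equal shares of 1/9 among Yamini, Bhavna, Sarita.
Yamini predeceased; the 1/9 allotted to Yamini's branch passes to Yamini's issue by representation.
The 1/9 is divided into 3 equal shares of 1/27 among Falguni, Ishita, Hemant.
Falguni is living and takes 1/27.
Ishita is living and takes 1/27.
Hemant is living and takes 1/27.
Bhavna is living and takes 1/9.
Sarita is living and takes 1/9.
Usha predeceased; the 1/3 allotted to Usha's branch passes to Usha's issue by representation.
The 1/3 is divided into 3 equal shares of 1/9 among Lakshmi, Neelam, Deepa.
Lakshmi is living and takes 1/9.
Neelam is living and takes 1/9.
Deepa is living and takes 1/9.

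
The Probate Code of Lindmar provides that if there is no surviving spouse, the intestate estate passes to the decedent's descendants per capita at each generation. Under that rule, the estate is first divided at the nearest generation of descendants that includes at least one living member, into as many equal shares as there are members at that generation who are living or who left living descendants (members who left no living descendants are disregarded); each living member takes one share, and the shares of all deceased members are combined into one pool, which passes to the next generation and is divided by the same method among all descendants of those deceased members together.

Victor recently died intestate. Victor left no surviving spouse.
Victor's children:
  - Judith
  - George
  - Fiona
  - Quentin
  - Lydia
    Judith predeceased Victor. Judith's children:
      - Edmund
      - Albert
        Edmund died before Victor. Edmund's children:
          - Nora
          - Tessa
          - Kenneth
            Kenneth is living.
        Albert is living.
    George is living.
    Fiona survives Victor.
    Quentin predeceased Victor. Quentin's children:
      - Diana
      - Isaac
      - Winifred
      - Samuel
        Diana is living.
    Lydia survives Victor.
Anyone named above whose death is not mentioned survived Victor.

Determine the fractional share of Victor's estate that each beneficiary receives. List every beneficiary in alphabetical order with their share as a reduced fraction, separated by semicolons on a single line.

Albert 1/15; Diana 1/15; Fiona 1/5; George 1/5; Isaac 1/15; Kenneth 1/45; Lydia 1/5; Nora 1/45; Samuel 1/15; Tessa 1/45; Winifred 1/15

There is no surviving spouse, so the entire estate passes to Victor's descendants per capita at each generation.
At generation 1 (Judith, George, Fiona, Quentin, Lydia) there are 5 shares of (1)/5 = 1/5 each.
Living: George, Fiona, and Lydia — each takes 1/5.
Deceased: Judith and Quentin. Their combined 2/5 is pooled and carried to generation 2.
At generation 2 (Edmund, Albert, Diana, Isaac, Winifred, Samuel) there are 6 shares of (2/5)/6 = 1/15 each.
Living: Albert, Diana, Isaac, Winifred, and Samuel — each takes 1/15.
Deceased: Edmund. That 1/15 share is carried to generation 3.
At generation 3 (Nora, Tessa, Kenneth) there are 3 shares of (1/15)/3 = 1/45 each.
Living: Nora, Tessa, and Kenneth — each takes 1/45.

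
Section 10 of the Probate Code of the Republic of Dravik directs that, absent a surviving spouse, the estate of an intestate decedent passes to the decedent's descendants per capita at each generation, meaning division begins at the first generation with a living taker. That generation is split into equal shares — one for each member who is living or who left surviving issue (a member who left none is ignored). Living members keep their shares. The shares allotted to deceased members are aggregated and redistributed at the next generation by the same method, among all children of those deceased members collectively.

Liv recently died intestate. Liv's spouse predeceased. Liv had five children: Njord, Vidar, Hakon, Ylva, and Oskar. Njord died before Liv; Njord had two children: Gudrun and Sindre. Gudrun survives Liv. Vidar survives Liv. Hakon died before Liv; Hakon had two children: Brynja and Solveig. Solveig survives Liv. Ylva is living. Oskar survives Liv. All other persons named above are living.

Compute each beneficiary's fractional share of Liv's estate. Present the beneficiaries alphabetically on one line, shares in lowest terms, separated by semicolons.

Brynja 1/10; Gudrun 1/10; Oskar 1/5; Sindre 1/10; Solveig 1/10; Vidar 1/5; Ylva 1/5

There is no surviving spouse, so the entire estate passes to Liv's descendants per capita at each generation.
At generation 1 (Njord, Vidar, Hakon, Ylva, Oskar) there are 5 shares of (1)/5 = 1/5 each.
Living: Vidar, Ylva, and Oskar — each takes 1/5.
Deceased: Njord and Hakon. Their combined 2/5 is pooled and carried to generation 2.
At generation 2 (Gudrun, Sindre, Brynja, Solveig) there are 4 shares of (2/5)/4 = 1/10 each.
Living: Gudrun, Sindre, Brynja, and Solveig — each takes 1/10.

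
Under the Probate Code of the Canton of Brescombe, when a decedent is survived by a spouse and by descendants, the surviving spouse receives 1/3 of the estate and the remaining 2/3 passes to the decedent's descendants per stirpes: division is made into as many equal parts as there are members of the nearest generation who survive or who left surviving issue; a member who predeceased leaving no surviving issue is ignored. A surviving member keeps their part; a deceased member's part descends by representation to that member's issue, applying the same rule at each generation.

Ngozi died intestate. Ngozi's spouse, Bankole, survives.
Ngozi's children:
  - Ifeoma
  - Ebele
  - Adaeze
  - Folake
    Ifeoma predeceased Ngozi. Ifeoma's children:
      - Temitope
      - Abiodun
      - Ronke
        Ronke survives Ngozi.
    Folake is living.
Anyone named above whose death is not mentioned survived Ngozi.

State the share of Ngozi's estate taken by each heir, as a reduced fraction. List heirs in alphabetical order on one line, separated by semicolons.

Bankole, as surviving spouse, takes 1/3.
The remaining 2/3 passes to Ngozi's descendants per stirpes.
The 2/3 is divided into 4 equal shares of 1/6 among Ifeoma, Ebele, Adaeze, Folake.
Ifeoma predeceased; the 1/6 allotted to Ifeoma's branch passes to Ifeoma's issue by representation.
The 1/6 is divided into 3 equal shares of 1/18 among Temitope, Abiodun, Ronke.
Temitope is living and takes 1/18.
Abiodun is living and takes 1/18.
Ronke is living and takes 1/18.
Ebele is living and takes 1/6.
Adaeze is living and takes 1/6.
Folake is living and takes 1/6.

Abiodun 1/18; Adaeze 1/6; Bankole 1/3; Ebele 1/6; Folake 1/6; Ronke 1/18; Temitope 1/18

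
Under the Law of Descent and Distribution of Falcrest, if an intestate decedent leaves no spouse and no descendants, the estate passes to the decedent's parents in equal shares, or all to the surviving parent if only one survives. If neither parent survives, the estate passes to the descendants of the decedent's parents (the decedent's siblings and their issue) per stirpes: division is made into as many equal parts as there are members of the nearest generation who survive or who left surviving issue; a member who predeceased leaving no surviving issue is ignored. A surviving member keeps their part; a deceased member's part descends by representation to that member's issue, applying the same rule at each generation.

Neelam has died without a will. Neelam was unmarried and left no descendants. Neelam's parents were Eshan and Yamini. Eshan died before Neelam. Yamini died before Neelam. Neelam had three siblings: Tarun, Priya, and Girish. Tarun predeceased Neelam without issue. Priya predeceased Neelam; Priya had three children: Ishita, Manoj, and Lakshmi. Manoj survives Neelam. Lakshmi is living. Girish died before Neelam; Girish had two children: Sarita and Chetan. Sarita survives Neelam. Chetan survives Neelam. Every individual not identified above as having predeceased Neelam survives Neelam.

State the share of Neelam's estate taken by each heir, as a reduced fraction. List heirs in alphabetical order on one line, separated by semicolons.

Chetan 1/4; Ishita 1/6; Lakshmi 1/6; Manoj 1/6; Sarita 1/4

Neither parent survives and there are no descendants, so the estate passes to Neelam's siblings and their issue per stirpes.
Tarun left no surviving issue, so that branch lapses and is disregarded.
The estate is divided into 2 equal shares of 1/2 among Priya, Girish.
Priya predeceased; the 1/2 allotted to Priya's branch passes to Priya's issue by representation.
The 1/2 is divided into 3 equal shares of 1/6 among Ishita, Manoj, Lakshmi.
Ishita is living and takes 1/6.
Manoj is living and takes 1/6.
Lakshmi is living and takes 1/6.
Girish predeceased; the 1/2 allotted to Girish's branch passes to Girish's issue by representation.
The 1/2 is divided into 2 equal shares of 1/4 among Sarita, Chetan.
Sarita is living and takes 1/4.
Chetan is living and takes 1/4.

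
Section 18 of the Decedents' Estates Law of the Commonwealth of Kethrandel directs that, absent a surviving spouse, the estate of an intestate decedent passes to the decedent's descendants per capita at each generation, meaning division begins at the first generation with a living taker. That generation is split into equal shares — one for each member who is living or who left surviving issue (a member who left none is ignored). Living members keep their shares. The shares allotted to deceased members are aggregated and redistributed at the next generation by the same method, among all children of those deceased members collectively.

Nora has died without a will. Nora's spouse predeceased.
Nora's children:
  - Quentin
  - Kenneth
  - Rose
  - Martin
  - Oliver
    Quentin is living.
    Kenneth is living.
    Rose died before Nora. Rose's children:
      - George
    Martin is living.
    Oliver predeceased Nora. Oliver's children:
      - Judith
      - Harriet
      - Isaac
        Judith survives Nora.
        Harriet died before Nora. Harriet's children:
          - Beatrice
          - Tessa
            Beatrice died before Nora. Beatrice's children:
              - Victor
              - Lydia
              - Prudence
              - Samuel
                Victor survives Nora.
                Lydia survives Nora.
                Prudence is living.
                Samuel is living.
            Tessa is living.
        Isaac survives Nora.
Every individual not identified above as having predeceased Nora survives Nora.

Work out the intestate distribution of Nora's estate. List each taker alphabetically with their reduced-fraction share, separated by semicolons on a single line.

George 1/10; Isaac 1/10; Judith 1/10; Kenneth 1/5; Lydia 1/80; Martin 1/5; Prudence 1/80; Quentin 1/5; Samuel 1/80; Tessa 1/20; Victor 1/80

There is no surviving spouse, so the entire estate passes to Nora's descendants per capita at each generation.
At generation 1 (Quentin, Kenneth, Rose, Martin, Oliver) there are 5 shares of (1)/5 = 1/5 each.
Living: Quentin, Kenneth, and Martin — each takes 1/5.
Deceased: Rose and Oliver. Their combined 2/5 is pooled and carried to generation 2.
At generation 2 (George, Judith, Harriet, Isaac) there are 4 shares of (2/5)/4 = 1/10 each.
Living: George, Judith, and Isaac — each takes 1/10.
Deceased: Harriet. That 1/10 share is carried to generation 3.
At generation 3 (Beatrice, Tessa) there are 2 shares of (1/10)/2 = 1/20 each.
Living: Tessa — each takes 1/20.
Deceased: Beatrice. That 1/20 share is carried to generation 4.
At generation 4 (Victor, Lydia, Prudence, Samuel) there are 4 shares of (1/20)/4 = 1/80 each.
Living: Victor, Lydia, Prudence, and Samuel — each takes 1/80.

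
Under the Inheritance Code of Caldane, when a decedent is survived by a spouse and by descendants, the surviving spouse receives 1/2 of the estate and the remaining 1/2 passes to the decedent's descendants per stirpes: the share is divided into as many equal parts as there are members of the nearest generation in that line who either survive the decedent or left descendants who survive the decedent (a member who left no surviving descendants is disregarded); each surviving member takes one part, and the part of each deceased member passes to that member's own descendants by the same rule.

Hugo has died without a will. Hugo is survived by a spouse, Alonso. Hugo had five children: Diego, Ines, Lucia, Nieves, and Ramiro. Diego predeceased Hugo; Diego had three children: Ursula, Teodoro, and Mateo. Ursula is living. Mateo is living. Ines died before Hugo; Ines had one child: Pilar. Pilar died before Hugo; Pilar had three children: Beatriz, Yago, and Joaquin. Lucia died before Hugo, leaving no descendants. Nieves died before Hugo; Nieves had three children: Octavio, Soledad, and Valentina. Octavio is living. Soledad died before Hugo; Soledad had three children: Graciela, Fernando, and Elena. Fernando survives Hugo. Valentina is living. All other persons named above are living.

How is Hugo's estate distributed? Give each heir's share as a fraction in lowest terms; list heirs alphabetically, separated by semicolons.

Alonso 1/2; Beatriz 1/24; Elena 1/72; Fernando 1/72; Graciela 1/72; Joaquin 1/24; Mateo 1/24; Octavio 1/24; Ramiro 1/8; Teodoro 1/24; Ursula 1/24; Valentina 1/24; Yago 1/24

Alonso, as surviving spouse, takes 1/2.
The remaining 1/2 passes to Hugo's descendants per stirpes.
Lucia left no surviving issue, so that branch lapses and is disregarded.
The 1/2 is divided into 4 equal shares of 1/8 among Diego, Ines, Nieves, Ramiro.
Diego predeceased; the 1/8 allotted to Diego's branch passes to Diego's issue by representation.
The 1/8 is divided into 3 equal shares of 1/24 among Ursula, Teodoro, Mateo.
Ursula is living and takes 1/24.
Teodoro is living and takes 1/24.
Mateo is living and takes 1/24.
Ines predeceased; the 1/8 allotted to Ines's branch passes to Ines's issue by representation.
Pilar's line is the sole branch at this level, so the full 1/8 passes to Pilar's issue by representation.
The 1/8 is divided into 3 equal shares of 1/24 among Beatriz, Yago, Joaquin.
Beatriz is living and takes 1/24.
Yago is living and takes 1/24.
Joaquin is living and takes 1/24.
Nieves predeceased; the 1/8 allotted to Nieves's branch passes to Nieves's issue by representation.
The 1/8 is divided into 3 equal shares of 1/24 among Octavio, Soledad, Valentina.
Octavio is living and takes 1/24.
Soledad predeceased; the 1/24 allotted to Soledad's branch passes to Soledad's issue by representation.
The 1/24 is divided into 3 equal shares of 1/72 among Graciela, Fernando, Elena.
Graciela is living and takes 1/72.
Fernando is living and takes 1/72.
Elena is living and takes 1/72.
Valentina is living and takes 1/24.
Ramiro is living and takes 1/8.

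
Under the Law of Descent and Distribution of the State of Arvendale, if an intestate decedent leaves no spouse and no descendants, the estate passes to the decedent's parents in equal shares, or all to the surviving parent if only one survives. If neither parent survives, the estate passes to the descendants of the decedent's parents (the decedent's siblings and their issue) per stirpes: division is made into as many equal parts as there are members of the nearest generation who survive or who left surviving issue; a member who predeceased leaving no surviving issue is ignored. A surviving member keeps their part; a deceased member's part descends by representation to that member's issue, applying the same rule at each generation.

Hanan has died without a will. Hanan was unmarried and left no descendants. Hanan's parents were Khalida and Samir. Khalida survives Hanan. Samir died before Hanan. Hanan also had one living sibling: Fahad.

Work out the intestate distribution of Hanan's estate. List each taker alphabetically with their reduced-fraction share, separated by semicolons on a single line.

Khalida 1

Only one parent, Khalida, survives, so Khalida takes the entire estate. The siblings take nothing because a surviving parent has priority.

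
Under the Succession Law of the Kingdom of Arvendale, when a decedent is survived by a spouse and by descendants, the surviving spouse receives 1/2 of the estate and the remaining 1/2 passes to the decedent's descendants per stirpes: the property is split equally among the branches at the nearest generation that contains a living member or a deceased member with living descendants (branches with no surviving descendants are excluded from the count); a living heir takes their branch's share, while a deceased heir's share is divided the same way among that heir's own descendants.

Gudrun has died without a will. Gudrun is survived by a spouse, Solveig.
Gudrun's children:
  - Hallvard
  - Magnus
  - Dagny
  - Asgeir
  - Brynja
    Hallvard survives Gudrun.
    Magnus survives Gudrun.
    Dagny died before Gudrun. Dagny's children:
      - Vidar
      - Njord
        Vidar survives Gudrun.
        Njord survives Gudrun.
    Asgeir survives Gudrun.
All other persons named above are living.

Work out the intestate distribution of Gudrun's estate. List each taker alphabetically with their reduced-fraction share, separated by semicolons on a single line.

Asgeir 1/10; Brynja 1/10; Hallvard 1/10; Magnus 1/10; Njord 1/20; Solveig 1/2; Vidar 1/20

Solveig, as surviving spouse, takes 1/2.
The remaining 1/2 passes to Gudrun's descendants per stirpes.
The 1/2 is divided into 5 equal shares of 1/10 among Hallvard, Magnus, Dagny, Asgeir, Brynja.
Hallvard is living and takes 1/10.
Magnus is living and takes 1/10.
Dagny predeceased; the 1/10 allotted to Dagny's branch passes to Dagny's issue by representation.
The 1/10 is divided into 2 equal shares of 1/20 among Vidar, Njord.
Vidar is living and takes 1/20.
Njord is living and takes 1/20.
Asgeir is living and takes 1/10.
Brynja is living and takes 1/10.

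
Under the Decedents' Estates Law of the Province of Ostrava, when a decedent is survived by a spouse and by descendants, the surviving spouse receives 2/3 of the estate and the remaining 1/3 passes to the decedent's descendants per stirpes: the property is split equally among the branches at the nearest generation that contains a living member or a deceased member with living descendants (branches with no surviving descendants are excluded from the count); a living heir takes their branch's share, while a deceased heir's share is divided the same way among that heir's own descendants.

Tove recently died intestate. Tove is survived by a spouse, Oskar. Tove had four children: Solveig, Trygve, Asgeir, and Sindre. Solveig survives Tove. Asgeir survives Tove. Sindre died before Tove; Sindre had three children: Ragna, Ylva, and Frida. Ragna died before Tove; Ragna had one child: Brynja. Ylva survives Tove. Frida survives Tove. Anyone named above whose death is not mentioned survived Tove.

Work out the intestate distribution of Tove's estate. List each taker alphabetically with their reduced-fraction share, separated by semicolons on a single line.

Oskar, as surviving spouse, takes 2/3.
The remaining 1/3 passes to Tove's descendants per stirpes.
The 1/3 is divided into 4 equal shares of 1/12 among Solveig, Trygve, Asgeir, Sindre.
Solveig is living and takes 1/12.
Trygve is living and takes 1/12.
Asgeir is living and takes 1/12.
Sindre predeceased; the 1/12 allotted to Sindre's branch passes to Sindre's issue by representation.
The 1/12 is divided into 3 equal shares of 1/36 among Ragna, Ylva, Frida.
Ragna predeceased; the 1/36 allotted to Ragna's branch passes to Ragna's issue by representation.
Brynja is the sole taker at this level and receives the full 1/36.
Ylva is living and takes 1/36.
Frida is living and takes 1/36.

Asgeir 1/12; Brynja 1/36; Frida 1/36; Oskar 2/3; Solveig 1/12; Trygve 1/12; Ylva 1/36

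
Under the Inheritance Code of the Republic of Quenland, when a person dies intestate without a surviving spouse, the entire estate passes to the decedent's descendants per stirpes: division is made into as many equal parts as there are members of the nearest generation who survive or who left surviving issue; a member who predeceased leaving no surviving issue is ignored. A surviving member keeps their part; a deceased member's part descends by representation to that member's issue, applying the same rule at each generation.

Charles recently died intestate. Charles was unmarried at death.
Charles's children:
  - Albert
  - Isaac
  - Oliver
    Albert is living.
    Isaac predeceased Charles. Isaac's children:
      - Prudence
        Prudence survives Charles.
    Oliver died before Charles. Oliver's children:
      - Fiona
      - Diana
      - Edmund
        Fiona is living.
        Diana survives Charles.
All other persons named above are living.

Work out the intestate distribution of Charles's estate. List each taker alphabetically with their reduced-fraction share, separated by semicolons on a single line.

Albert 1/3; Diana 1/9; Edmund 1/9; Fiona 1/9; Prudence 1/3

There is no surviving spouse, so the entire estate passes to Charles's descendants per stirpes.
The estate is divided into 3 equal shares of 1/3 among Albert, Isaac, Oliver.
Albert is living and takes 1/3.
Isaac predeceased; the 1/3 allotted to Isaac's branch passes to Isaac's issue by representation.
Prudence is the sole taker at this level and receives the full 1/3.
Oliver predeceased; the 1/3 allotted to Oliver's branch passes to Oliver's issue by representation.
The 1/3 is divided into 3 equal shares of 1/9 among Fiona, Diana, Edmund.
Fiona is living and takes 1/9.
Diana is living and takes 1/9.
Edmund is living and takes 1/9.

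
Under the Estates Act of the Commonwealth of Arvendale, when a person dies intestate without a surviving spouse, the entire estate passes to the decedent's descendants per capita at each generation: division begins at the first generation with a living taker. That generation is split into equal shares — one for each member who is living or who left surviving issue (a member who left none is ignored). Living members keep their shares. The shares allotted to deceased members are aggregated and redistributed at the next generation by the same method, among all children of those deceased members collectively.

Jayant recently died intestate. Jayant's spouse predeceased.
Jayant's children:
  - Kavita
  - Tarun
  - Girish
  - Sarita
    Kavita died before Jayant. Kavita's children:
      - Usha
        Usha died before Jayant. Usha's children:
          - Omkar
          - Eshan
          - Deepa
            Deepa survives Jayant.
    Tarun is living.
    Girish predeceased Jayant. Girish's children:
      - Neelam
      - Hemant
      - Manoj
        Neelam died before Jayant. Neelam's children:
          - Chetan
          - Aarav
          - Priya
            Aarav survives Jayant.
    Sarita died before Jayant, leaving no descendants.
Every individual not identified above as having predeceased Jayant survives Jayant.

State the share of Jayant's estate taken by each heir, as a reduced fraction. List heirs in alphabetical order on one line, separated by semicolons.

Aarav 1/18; Chetan 1/18; Deepa 1/18; Eshan 1/18; Hemant 1/6; Manoj 1/6; Omkar 1/18; Priya 1/18; Tarun 1/3

There is no surviving spouse, so the entire estate passes to Jayant's descendants per capita at each generation.
At generation 1 (Kavita, Tarun, Girish) there are 3 shares of (1)/3 = 1/3 each.
Living: Tarun — each takes 1/3.
Deceased: Kavita and Girish. Their combined 2/3 is pooled and carried to generation 2.
At generation 2 (Usha, Neelam, Hemant, Manoj) there are 4 shares of (2/3)/4 = 1/6 each.
Living: Hemant and Manoj — each takes 1/6.
Deceased: Usha and Neelam. Their combined 1/3 is pooled and carried to generation 3.
At generation 3 (Omkar, Eshan, Deepa, Chetan, Aarav, Priya) there are 6 shares of (1/3)/6 = 1/18 each.
Living: Omkar, Eshan, Deepa, Chetan, Aarav, and Priya — each takes 1/18.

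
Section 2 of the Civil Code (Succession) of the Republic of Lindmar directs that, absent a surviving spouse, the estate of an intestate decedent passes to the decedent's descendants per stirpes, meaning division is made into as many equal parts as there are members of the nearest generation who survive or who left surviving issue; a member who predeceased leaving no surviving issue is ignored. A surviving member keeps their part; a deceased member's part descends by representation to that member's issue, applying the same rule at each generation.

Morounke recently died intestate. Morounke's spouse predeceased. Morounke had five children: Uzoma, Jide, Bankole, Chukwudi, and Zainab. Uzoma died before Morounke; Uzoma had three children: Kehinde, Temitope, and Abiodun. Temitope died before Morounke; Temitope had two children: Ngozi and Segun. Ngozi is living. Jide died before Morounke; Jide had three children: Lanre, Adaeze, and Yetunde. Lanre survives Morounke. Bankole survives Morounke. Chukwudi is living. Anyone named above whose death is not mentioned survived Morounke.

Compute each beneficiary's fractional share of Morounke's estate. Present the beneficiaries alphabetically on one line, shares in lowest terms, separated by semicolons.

There is no surviving spouse, so the entire estate passes to Morounke's descendants per stirpes.
The estate is divided into 5 equal shares of 1/5 among Uzoma, Jide, Bankole, Chukwudi, Zainab.
Uzoma predeceased; the 1/5 allotted to Uzoma's branch passes to Uzoma's issue by representation.
The 1/5 is divided into 3 equal shares of 1/15 among Kehinde, Temitope, Abiodun.
Kehinde is living and takes 1/15.
Temitope predeceased; the 1/15 allotted to Temitope's branch passes to Temitope's issue by representation.
The 1/15 is divided into 2 equal shares of 1/30 among Ngozi, Segun.
Ngozi is living and takes 1/30.
Segun is living and takes 1/30.
Abiodun is living and takes 1/15.
Jide predeceased; the 1/5 allotted to Jide's branch passes to Jide's issue by representation.
The 1/5 is divided into 3 equal shares of 1/15 among Lanre, Adaeze, Yetunde.
Lanre is living and takes 1/15.
Adaeze is living and takes 1/15.
Yetunde is living and takes 1/15.
Bankole is living and takes 1/5.
Chukwudi is living and takes 1/5.
Zainab is living and takes 1/5.

Abiodun 1/15; Adaeze 1/15; Bankole 1/5; Chukwudi 1/5; Kehinde 1/15; Lanre 1/15; Ngozi 1/30; Segun 1/30; Yetunde 1/15; Zainab 1/5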